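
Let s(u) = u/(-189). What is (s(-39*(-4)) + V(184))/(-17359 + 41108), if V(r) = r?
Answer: 11540/1496187 ≈ 0.0077129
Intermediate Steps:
s(u) = -u/189 (s(u) = u*(-1/189) = -u/189)
(s(-39*(-4)) + V(184))/(-17359 + 41108) = (-(-13)*(-4)/63 + 184)/(-17359 + 41108) = (-1/189*156 + 184)/23749 = (-52/63 + 184)*(1/23749) = (11540/63)*(1/23749) = 11540/1496187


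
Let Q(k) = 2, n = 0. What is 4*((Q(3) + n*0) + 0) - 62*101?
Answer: -6254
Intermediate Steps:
4*((Q(3) + n*0) + 0) - 62*101 = 4*((2 + 0*0) + 0) - 62*101 = 4*((2 + 0) + 0) - 6262 = 4*(2 + 0) - 6262 = 4*2 - 6262 = 8 - 6262 = -6254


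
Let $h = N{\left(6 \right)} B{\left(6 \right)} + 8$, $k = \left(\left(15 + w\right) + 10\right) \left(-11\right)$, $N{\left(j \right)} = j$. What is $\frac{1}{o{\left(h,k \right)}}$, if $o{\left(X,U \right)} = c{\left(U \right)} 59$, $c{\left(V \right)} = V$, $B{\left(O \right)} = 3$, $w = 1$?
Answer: $- \frac{1}{16874} \approx -5.9263 \cdot 10^{-5}$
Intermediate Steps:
$k = -286$ ($k = \left(\left(15 + 1\right) + 10\right) \left(-11\right) = \left(16 + 10\right) \left(-11\right) = 26 \left(-11\right) = -286$)
$h = 26$ ($h = 6 \cdot 3 + 8 = 18 + 8 = 26$)
$o{\left(X,U \right)} = 59 U$ ($o{\left(X,U \right)} = U 59 = 59 U$)
$\frac{1}{o{\left(h,k \right)}} = \frac{1}{59 \left(-286\right)} = \frac{1}{-16874} = - \frac{1}{16874}$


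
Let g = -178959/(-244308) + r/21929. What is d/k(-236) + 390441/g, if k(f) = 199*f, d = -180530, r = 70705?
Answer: 5457847850520071411/55308430588398 ≈ 98680.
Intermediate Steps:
g = 7066063017/1785810044 (g = -178959/(-244308) + 70705/21929 = -178959*(-1/244308) + 70705*(1/21929) = 59653/81436 + 70705/21929 = 7066063017/1785810044 ≈ 3.9568)
d/k(-236) + 390441/g = -180530/(199*(-236)) + 390441/(7066063017/1785810044) = -180530/(-46964) + 390441*(1785810044/7066063017) = -180530*(-1/46964) + 232417819796468/2355354339 = 90265/23482 + 232417819796468/2355354339 = 5457847850520071411/55308430588398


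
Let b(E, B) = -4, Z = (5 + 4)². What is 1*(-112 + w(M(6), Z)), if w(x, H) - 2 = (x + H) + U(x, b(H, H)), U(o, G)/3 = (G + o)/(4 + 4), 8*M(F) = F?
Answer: -943/32 ≈ -29.469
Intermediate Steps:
M(F) = F/8
Z = 81 (Z = 9² = 81)
U(o, G) = 3*G/8 + 3*o/8 (U(o, G) = 3*((G + o)/(4 + 4)) = 3*((G + o)/8) = 3*((G + o)*(⅛)) = 3*(G/8 + o/8) = 3*G/8 + 3*o/8)
w(x, H) = ½ + H + 11*x/8 (w(x, H) = 2 + ((x + H) + ((3/8)*(-4) + 3*x/8)) = 2 + ((H + x) + (-3/2 + 3*x/8)) = 2 + (-3/2 + H + 11*x/8) = ½ + H + 11*x/8)
1*(-112 + w(M(6), Z)) = 1*(-112 + (½ + 81 + 11*((⅛)*6)/8)) = 1*(-112 + (½ + 81 + (11/8)*(¾))) = 1*(-112 + (½ + 81 + 33/32)) = 1*(-112 + 2641/32) = 1*(-943/32) = -943/32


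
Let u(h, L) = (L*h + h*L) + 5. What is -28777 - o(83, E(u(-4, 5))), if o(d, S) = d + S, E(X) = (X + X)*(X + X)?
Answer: -33760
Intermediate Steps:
u(h, L) = 5 + 2*L*h (u(h, L) = (L*h + L*h) + 5 = 2*L*h + 5 = 5 + 2*L*h)
E(X) = 4*X² (E(X) = (2*X)*(2*X) = 4*X²)
o(d, S) = S + d
-28777 - o(83, E(u(-4, 5))) = -28777 - (4*(5 + 2*5*(-4))² + 83) = -28777 - (4*(5 - 40)² + 83) = -28777 - (4*(-35)² + 83) = -28777 - (4*1225 + 83) = -28777 - (4900 + 83) = -28777 - 1*4983 = -28777 - 4983 = -33760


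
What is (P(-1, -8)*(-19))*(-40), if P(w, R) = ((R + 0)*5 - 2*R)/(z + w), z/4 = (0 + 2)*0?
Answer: 18240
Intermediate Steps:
z = 0 (z = 4*((0 + 2)*0) = 4*(2*0) = 4*0 = 0)
P(w, R) = 3*R/w (P(w, R) = ((R + 0)*5 - 2*R)/(0 + w) = (R*5 - 2*R)/w = (5*R - 2*R)/w = (3*R)/w = 3*R/w)
(P(-1, -8)*(-19))*(-40) = ((3*(-8)/(-1))*(-19))*(-40) = ((3*(-8)*(-1))*(-19))*(-40) = (24*(-19))*(-40) = -456*(-40) = 18240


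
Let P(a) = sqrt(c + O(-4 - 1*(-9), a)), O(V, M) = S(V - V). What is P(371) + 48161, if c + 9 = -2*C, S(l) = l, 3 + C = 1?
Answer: 48161 + I*sqrt(5) ≈ 48161.0 + 2.2361*I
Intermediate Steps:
C = -2 (C = -3 + 1 = -2)
O(V, M) = 0 (O(V, M) = V - V = 0)
c = -5 (c = -9 - 2*(-2) = -9 + 4 = -5)
P(a) = I*sqrt(5) (P(a) = sqrt(-5 + 0) = sqrt(-5) = I*sqrt(5))
P(371) + 48161 = I*sqrt(5) + 48161 = 48161 + I*sqrt(5)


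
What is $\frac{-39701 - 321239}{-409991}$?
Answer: $\frac{360940}{409991} \approx 0.88036$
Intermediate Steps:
$\frac{-39701 - 321239}{-409991} = \left(-39701 - 321239\right) \left(- \frac{1}{409991}\right) = \left(-360940\right) \left(- \frac{1}{409991}\right) = \frac{360940}{409991}$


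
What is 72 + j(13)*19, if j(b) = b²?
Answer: 3283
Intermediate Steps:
72 + j(13)*19 = 72 + 13²*19 = 72 + 169*19 = 72 + 3211 = 3283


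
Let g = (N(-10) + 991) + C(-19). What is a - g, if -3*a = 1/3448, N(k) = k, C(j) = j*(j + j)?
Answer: -17615833/10344 ≈ -1703.0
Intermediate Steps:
C(j) = 2*j² (C(j) = j*(2*j) = 2*j²)
a = -1/10344 (a = -⅓/3448 = -⅓*1/3448 = -1/10344 ≈ -9.6674e-5)
g = 1703 (g = (-10 + 991) + 2*(-19)² = 981 + 2*361 = 981 + 722 = 1703)
a - g = -1/10344 - 1*1703 = -1/10344 - 1703 = -17615833/10344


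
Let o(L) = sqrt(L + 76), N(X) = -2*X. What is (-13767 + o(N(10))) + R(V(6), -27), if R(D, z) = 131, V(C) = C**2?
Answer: -13636 + 2*sqrt(14) ≈ -13629.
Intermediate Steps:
o(L) = sqrt(76 + L)
(-13767 + o(N(10))) + R(V(6), -27) = (-13767 + sqrt(76 - 2*10)) + 131 = (-13767 + sqrt(76 - 20)) + 131 = (-13767 + sqrt(56)) + 131 = (-13767 + 2*sqrt(14)) + 131 = -13636 + 2*sqrt(14)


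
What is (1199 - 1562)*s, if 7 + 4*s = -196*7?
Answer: 500577/4 ≈ 1.2514e+5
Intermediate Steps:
s = -1379/4 (s = -7/4 + (-196*7)/4 = -7/4 + (¼)*(-1372) = -7/4 - 343 = -1379/4 ≈ -344.75)
(1199 - 1562)*s = (1199 - 1562)*(-1379/4) = -363*(-1379/4) = 500577/4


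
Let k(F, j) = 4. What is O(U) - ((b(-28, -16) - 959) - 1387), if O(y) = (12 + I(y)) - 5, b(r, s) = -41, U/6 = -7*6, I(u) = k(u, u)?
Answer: 2398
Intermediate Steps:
I(u) = 4
U = -252 (U = 6*(-7*6) = 6*(-42) = -252)
O(y) = 11 (O(y) = (12 + 4) - 5 = 16 - 5 = 11)
O(U) - ((b(-28, -16) - 959) - 1387) = 11 - ((-41 - 959) - 1387) = 11 - (-1000 - 1387) = 11 - 1*(-2387) = 11 + 2387 = 2398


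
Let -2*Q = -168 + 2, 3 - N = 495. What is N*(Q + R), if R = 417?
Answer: -246000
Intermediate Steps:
N = -492 (N = 3 - 1*495 = 3 - 495 = -492)
Q = 83 (Q = -(-168 + 2)/2 = -½*(-166) = 83)
N*(Q + R) = -492*(83 + 417) = -492*500 = -246000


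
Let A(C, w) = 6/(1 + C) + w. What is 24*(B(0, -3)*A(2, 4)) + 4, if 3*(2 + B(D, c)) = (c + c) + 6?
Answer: -284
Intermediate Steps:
A(C, w) = w + 6/(1 + C) (A(C, w) = 6/(1 + C) + w = w + 6/(1 + C))
B(D, c) = 2*c/3 (B(D, c) = -2 + ((c + c) + 6)/3 = -2 + (2*c + 6)/3 = -2 + (6 + 2*c)/3 = -2 + (2 + 2*c/3) = 2*c/3)
24*(B(0, -3)*A(2, 4)) + 4 = 24*(((⅔)*(-3))*((6 + 4 + 2*4)/(1 + 2))) + 4 = 24*(-2*(6 + 4 + 8)/3) + 4 = 24*(-2*18/3) + 4 = 24*(-2*6) + 4 = 24*(-12) + 4 = -288 + 4 = -284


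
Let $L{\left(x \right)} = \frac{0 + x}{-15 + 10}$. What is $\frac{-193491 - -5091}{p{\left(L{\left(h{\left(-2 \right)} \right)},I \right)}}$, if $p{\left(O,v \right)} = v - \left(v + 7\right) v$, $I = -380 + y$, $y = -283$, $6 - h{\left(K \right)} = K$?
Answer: $\frac{62800}{145197} \approx 0.43252$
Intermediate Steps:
$h{\left(K \right)} = 6 - K$
$L{\left(x \right)} = - \frac{x}{5}$ ($L{\left(x \right)} = \frac{x}{-5} = x \left(- \frac{1}{5}\right) = - \frac{x}{5}$)
$I = -663$ ($I = -380 - 283 = -663$)
$p{\left(O,v \right)} = v - v \left(7 + v\right)$ ($p{\left(O,v \right)} = v - \left(7 + v\right) v = v - v \left(7 + v\right)$)
$\frac{-193491 - -5091}{p{\left(L{\left(h{\left(-2 \right)} \right)},I \right)}} = \frac{-193491 - -5091}{\left(-1\right) \left(-663\right) \left(6 - 663\right)} = \frac{-193491 + 5091}{\left(-1\right) \left(-663\right) \left(-657\right)} = - \frac{188400}{-435591} = \left(-188400\right) \left(- \frac{1}{435591}\right) = \frac{62800}{145197}$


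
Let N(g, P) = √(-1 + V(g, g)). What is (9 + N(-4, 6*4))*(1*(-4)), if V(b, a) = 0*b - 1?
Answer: -36 - 4*I*√2 ≈ -36.0 - 5.6569*I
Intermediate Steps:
V(b, a) = -1 (V(b, a) = 0 - 1 = -1)
N(g, P) = I*√2 (N(g, P) = √(-1 - 1) = √(-2) = I*√2)
(9 + N(-4, 6*4))*(1*(-4)) = (9 + I*√2)*(1*(-4)) = (9 + I*√2)*(-4) = -36 - 4*I*√2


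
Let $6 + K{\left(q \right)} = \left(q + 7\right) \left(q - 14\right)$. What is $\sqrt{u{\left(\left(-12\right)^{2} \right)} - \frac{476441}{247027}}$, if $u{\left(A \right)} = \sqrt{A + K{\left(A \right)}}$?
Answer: $\frac{\sqrt{-117693790907 + 122044677458 \sqrt{4942}}}{247027} \approx 11.776$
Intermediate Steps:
$K{\left(q \right)} = -6 + \left(-14 + q\right) \left(7 + q\right)$ ($K{\left(q \right)} = -6 + \left(q + 7\right) \left(q - 14\right) = -6 + \left(7 + q\right) \left(-14 + q\right) = -6 + \left(-14 + q\right) \left(7 + q\right)$)
$u{\left(A \right)} = \sqrt{-104 + A^{2} - 6 A}$ ($u{\left(A \right)} = \sqrt{A - \left(104 - A^{2} + 7 A\right)} = \sqrt{-104 + A^{2} - 6 A}$)
$\sqrt{u{\left(\left(-12\right)^{2} \right)} - \frac{476441}{247027}} = \sqrt{\sqrt{-104 + \left(\left(-12\right)^{2}\right)^{2} - 6 \left(-12\right)^{2}} - \frac{476441}{247027}} = \sqrt{\sqrt{-104 + 144^{2} - 864} - \frac{476441}{247027}} = \sqrt{\sqrt{-104 + 20736 - 864} - \frac{476441}{247027}} = \sqrt{\sqrt{19768} - \frac{476441}{247027}} = \sqrt{2 \sqrt{4942} - \frac{476441}{247027}} = \sqrt{- \frac{476441}{247027} + 2 \sqrt{4942}}$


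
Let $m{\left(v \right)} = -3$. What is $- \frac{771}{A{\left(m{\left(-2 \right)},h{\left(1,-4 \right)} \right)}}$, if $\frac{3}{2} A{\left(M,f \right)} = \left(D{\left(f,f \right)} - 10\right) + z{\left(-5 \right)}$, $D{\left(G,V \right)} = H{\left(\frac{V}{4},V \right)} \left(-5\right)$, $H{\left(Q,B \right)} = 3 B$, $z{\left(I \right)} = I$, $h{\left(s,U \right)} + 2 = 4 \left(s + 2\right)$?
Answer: $\frac{771}{110} \approx 7.0091$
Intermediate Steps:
$h{\left(s,U \right)} = 6 + 4 s$ ($h{\left(s,U \right)} = -2 + 4 \left(s + 2\right) = -2 + 4 \left(2 + s\right) = -2 + \left(8 + 4 s\right) = 6 + 4 s$)
$D{\left(G,V \right)} = - 15 V$ ($D{\left(G,V \right)} = 3 V \left(-5\right) = - 15 V$)
$A{\left(M,f \right)} = -10 - 10 f$ ($A{\left(M,f \right)} = \frac{2 \left(\left(- 15 f - 10\right) - 5\right)}{3} = \frac{2 \left(\left(-10 - 15 f\right) - 5\right)}{3} = \frac{2 \left(-15 - 15 f\right)}{3} = -10 - 10 f$)
$- \frac{771}{A{\left(m{\left(-2 \right)},h{\left(1,-4 \right)} \right)}} = - \frac{771}{-10 - 10 \left(6 + 4 \cdot 1\right)} = - \frac{771}{-10 - 10 \left(6 + 4\right)} = - \frac{771}{-10 - 100} = - \frac{771}{-110} = \left(-771\right) \left(- \frac{1}{110}\right) = \frac{771}{110}$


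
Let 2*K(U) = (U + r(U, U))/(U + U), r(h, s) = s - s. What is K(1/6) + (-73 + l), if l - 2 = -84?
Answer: -619/4 ≈ -154.75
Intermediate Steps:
l = -82 (l = 2 - 84 = -82)
r(h, s) = 0
K(U) = ¼ (K(U) = ((U + 0)/(U + U))/2 = (U/((2*U)))/2 = (U*(1/(2*U)))/2 = (½)*(½) = ¼)
K(1/6) + (-73 + l) = ¼ + (-73 - 82) = ¼ - 155 = -619/4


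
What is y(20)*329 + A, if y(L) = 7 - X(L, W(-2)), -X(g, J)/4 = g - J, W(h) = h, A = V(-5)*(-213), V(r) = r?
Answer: 32320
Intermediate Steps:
A = 1065 (A = -5*(-213) = 1065)
X(g, J) = -4*g + 4*J (X(g, J) = -4*(g - J) = -4*g + 4*J)
y(L) = 15 + 4*L (y(L) = 7 - (-4*L + 4*(-2)) = 7 - (-4*L - 8) = 7 - (-8 - 4*L) = 7 + (8 + 4*L) = 15 + 4*L)
y(20)*329 + A = (15 + 4*20)*329 + 1065 = (15 + 80)*329 + 1065 = 95*329 + 1065 = 31255 + 1065 = 32320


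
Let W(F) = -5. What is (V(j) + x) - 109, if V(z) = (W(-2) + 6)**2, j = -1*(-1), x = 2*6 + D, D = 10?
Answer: -86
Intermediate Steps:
x = 22 (x = 2*6 + 10 = 12 + 10 = 22)
j = 1
V(z) = 1 (V(z) = (-5 + 6)**2 = 1**2 = 1)
(V(j) + x) - 109 = (1 + 22) - 109 = 23 - 109 = -86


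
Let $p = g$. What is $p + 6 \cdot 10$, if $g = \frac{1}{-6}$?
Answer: $\frac{359}{6} \approx 59.833$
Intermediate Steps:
$g = - \frac{1}{6} \approx -0.16667$
$p = - \frac{1}{6} \approx -0.16667$
$p + 6 \cdot 10 = - \frac{1}{6} + 6 \cdot 10 = - \frac{1}{6} + 60 = \frac{359}{6}$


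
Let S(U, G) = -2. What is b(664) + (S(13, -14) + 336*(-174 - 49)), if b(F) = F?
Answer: -74266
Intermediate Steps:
b(664) + (S(13, -14) + 336*(-174 - 49)) = 664 + (-2 + 336*(-174 - 49)) = 664 + (-2 + 336*(-223)) = 664 + (-2 - 74928) = 664 - 74930 = -74266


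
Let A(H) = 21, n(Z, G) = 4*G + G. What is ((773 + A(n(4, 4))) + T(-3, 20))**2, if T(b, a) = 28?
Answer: 675684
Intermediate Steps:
n(Z, G) = 5*G
((773 + A(n(4, 4))) + T(-3, 20))**2 = ((773 + 21) + 28)**2 = (794 + 28)**2 = 822**2 = 675684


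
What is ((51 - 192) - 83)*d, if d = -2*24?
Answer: 10752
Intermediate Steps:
d = -48
((51 - 192) - 83)*d = ((51 - 192) - 83)*(-48) = (-141 - 83)*(-48) = -224*(-48) = 10752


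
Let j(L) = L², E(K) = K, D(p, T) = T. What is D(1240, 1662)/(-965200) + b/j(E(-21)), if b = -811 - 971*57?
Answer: -27102217271/212826600 ≈ -127.34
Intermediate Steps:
b = -56158 (b = -811 - 55347 = -56158)
D(1240, 1662)/(-965200) + b/j(E(-21)) = 1662/(-965200) - 56158/((-21)²) = 1662*(-1/965200) - 56158/441 = -831/482600 - 56158*1/441 = -831/482600 - 56158/441 = -27102217271/212826600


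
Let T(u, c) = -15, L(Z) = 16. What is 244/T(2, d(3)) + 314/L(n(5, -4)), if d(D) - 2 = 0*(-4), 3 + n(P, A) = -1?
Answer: 403/120 ≈ 3.3583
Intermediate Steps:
n(P, A) = -4 (n(P, A) = -3 - 1 = -4)
d(D) = 2 (d(D) = 2 + 0*(-4) = 2 + 0 = 2)
244/T(2, d(3)) + 314/L(n(5, -4)) = 244/(-15) + 314/16 = 244*(-1/15) + 314*(1/16) = -244/15 + 157/8 = 403/120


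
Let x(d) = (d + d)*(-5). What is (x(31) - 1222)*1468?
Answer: -2248976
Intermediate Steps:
x(d) = -10*d (x(d) = (2*d)*(-5) = -10*d)
(x(31) - 1222)*1468 = (-10*31 - 1222)*1468 = (-310 - 1222)*1468 = -1532*1468 = -2248976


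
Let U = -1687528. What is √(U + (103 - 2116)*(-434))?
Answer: I*√813886 ≈ 902.16*I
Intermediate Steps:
√(U + (103 - 2116)*(-434)) = √(-1687528 + (103 - 2116)*(-434)) = √(-1687528 - 2013*(-434)) = √(-1687528 + 873642) = √(-813886) = I*√813886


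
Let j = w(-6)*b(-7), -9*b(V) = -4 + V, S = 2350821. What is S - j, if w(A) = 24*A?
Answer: 2350997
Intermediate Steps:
b(V) = 4/9 - V/9 (b(V) = -(-4 + V)/9 = 4/9 - V/9)
j = -176 (j = (24*(-6))*(4/9 - 1/9*(-7)) = -144*(4/9 + 7/9) = -144*11/9 = -176)
S - j = 2350821 - 1*(-176) = 2350821 + 176 = 2350997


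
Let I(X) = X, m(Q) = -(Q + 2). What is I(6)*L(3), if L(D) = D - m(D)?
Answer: 48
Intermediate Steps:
m(Q) = -2 - Q (m(Q) = -(2 + Q) = -2 - Q)
L(D) = 2 + 2*D (L(D) = D - (-2 - D) = D + (2 + D) = 2 + 2*D)
I(6)*L(3) = 6*(2 + 2*3) = 6*(2 + 6) = 6*8 = 48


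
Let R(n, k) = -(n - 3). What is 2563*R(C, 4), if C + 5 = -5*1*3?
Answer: 58949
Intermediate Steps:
C = -20 (C = -5 - 5*1*3 = -5 - 5*3 = -5 - 15 = -20)
R(n, k) = 3 - n (R(n, k) = -(-3 + n) = 3 - n)
2563*R(C, 4) = 2563*(3 - 1*(-20)) = 2563*(3 + 20) = 2563*23 = 58949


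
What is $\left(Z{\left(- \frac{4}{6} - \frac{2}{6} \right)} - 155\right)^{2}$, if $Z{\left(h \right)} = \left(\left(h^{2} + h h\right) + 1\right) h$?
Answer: $24964$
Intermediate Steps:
$Z{\left(h \right)} = h \left(1 + 2 h^{2}\right)$ ($Z{\left(h \right)} = \left(\left(h^{2} + h^{2}\right) + 1\right) h = \left(2 h^{2} + 1\right) h = \left(1 + 2 h^{2}\right) h = h \left(1 + 2 h^{2}\right)$)
$\left(Z{\left(- \frac{4}{6} - \frac{2}{6} \right)} - 155\right)^{2} = \left(\left(\left(- \frac{4}{6} - \frac{2}{6}\right) + 2 \left(- \frac{4}{6} - \frac{2}{6}\right)^{3}\right) - 155\right)^{2} = \left(\left(\left(\left(-4\right) \frac{1}{6} - \frac{1}{3}\right) + 2 \left(\left(-4\right) \frac{1}{6} - \frac{1}{3}\right)^{3}\right) - 155\right)^{2} = \left(\left(\left(- \frac{2}{3} - \frac{1}{3}\right) + 2 \left(- \frac{2}{3} - \frac{1}{3}\right)^{3}\right) - 155\right)^{2} = \left(\left(-1 + 2 \left(-1\right)^{3}\right) - 155\right)^{2} = \left(\left(-1 + 2 \left(-1\right)\right) - 155\right)^{2} = \left(\left(-1 - 2\right) - 155\right)^{2} = \left(-3 - 155\right)^{2} = \left(-158\right)^{2} = 24964$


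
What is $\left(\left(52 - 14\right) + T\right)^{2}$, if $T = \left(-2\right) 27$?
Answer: $256$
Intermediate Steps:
$T = -54$
$\left(\left(52 - 14\right) + T\right)^{2} = \left(\left(52 - 14\right) - 54\right)^{2} = \left(38 - 54\right)^{2} = \left(-16\right)^{2} = 256$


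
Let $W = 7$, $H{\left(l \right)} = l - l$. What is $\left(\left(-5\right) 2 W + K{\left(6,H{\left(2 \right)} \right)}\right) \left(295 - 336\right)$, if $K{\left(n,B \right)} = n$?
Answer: $2624$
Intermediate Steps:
$H{\left(l \right)} = 0$
$\left(\left(-5\right) 2 W + K{\left(6,H{\left(2 \right)} \right)}\right) \left(295 - 336\right) = \left(\left(-5\right) 2 \cdot 7 + 6\right) \left(295 - 336\right) = \left(\left(-10\right) 7 + 6\right) \left(-41\right) = \left(-70 + 6\right) \left(-41\right) = \left(-64\right) \left(-41\right) = 2624$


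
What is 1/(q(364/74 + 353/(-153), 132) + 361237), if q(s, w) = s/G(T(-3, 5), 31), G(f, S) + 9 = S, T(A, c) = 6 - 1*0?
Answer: 124542/44989193239 ≈ 2.7683e-6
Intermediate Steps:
T(A, c) = 6 (T(A, c) = 6 + 0 = 6)
G(f, S) = -9 + S
q(s, w) = s/22 (q(s, w) = s/(-9 + 31) = s/22)
1/(q(364/74 + 353/(-153), 132) + 361237) = 1/((364/74 + 353/(-153))/22 + 361237) = 1/((364*(1/74) + 353*(-1/153))/22 + 361237) = 1/((182/37 - 353/153)/22 + 361237) = 1/((1/22)*(14785/5661) + 361237) = 1/(14785/124542 + 361237) = 1/(44989193239/124542) = 124542/44989193239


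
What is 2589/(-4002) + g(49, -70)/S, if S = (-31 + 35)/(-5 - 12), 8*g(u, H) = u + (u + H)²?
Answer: -2784959/10672 ≈ -260.96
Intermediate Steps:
g(u, H) = u/8 + (H + u)²/8 (g(u, H) = (u + (u + H)²)/8 = (u + (H + u)²)/8 = u/8 + (H + u)²/8)
S = -4/17 (S = 4/(-17) = 4*(-1/17) = -4/17 ≈ -0.23529)
2589/(-4002) + g(49, -70)/S = 2589/(-4002) + ((⅛)*49 + (-70 + 49)²/8)/(-4/17) = 2589*(-1/4002) + (49/8 + (⅛)*(-21)²)*(-17/4) = -863/1334 + (49/8 + (⅛)*441)*(-17/4) = -863/1334 + (49/8 + 441/8)*(-17/4) = -863/1334 + (245/4)*(-17/4) = -863/1334 - 4165/16 = -2784959/10672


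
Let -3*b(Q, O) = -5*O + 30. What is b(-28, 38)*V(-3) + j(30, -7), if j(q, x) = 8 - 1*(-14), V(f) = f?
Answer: -138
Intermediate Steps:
b(Q, O) = -10 + 5*O/3 (b(Q, O) = -(-5*O + 30)/3 = -(30 - 5*O)/3 = -10 + 5*O/3)
j(q, x) = 22 (j(q, x) = 8 + 14 = 22)
b(-28, 38)*V(-3) + j(30, -7) = (-10 + (5/3)*38)*(-3) + 22 = (-10 + 190/3)*(-3) + 22 = (160/3)*(-3) + 22 = -160 + 22 = -138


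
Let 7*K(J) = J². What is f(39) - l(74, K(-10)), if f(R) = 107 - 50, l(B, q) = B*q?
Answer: -7001/7 ≈ -1000.1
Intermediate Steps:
K(J) = J²/7
f(R) = 57
f(39) - l(74, K(-10)) = 57 - 74*(⅐)*(-10)² = 57 - 74*(⅐)*100 = 57 - 74*100/7 = 57 - 1*7400/7 = 57 - 7400/7 = -7001/7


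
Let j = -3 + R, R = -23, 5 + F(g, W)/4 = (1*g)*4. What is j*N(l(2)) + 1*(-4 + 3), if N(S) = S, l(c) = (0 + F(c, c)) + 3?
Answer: -391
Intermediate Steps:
F(g, W) = -20 + 16*g (F(g, W) = -20 + 4*((1*g)*4) = -20 + 4*(g*4) = -20 + 4*(4*g) = -20 + 16*g)
l(c) = -17 + 16*c (l(c) = (0 + (-20 + 16*c)) + 3 = (-20 + 16*c) + 3 = -17 + 16*c)
j = -26 (j = -3 - 23 = -26)
j*N(l(2)) + 1*(-4 + 3) = -26*(-17 + 16*2) + 1*(-4 + 3) = -26*(-17 + 32) + 1*(-1) = -26*15 - 1 = -390 - 1 = -391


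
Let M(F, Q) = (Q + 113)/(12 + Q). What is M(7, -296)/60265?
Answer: 183/17115260 ≈ 1.0692e-5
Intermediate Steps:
M(F, Q) = (113 + Q)/(12 + Q)
M(7, -296)/60265 = ((113 - 296)/(12 - 296))/60265 = (-183/(-284))*(1/60265) = -1/284*(-183)*(1/60265) = (183/284)*(1/60265) = 183/17115260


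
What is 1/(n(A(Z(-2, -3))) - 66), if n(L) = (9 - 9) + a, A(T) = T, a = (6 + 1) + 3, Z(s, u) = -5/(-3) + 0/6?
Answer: -1/56 ≈ -0.017857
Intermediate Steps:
Z(s, u) = 5/3 (Z(s, u) = -5*(-⅓) + 0*(⅙) = 5/3 + 0 = 5/3)
a = 10 (a = 7 + 3 = 10)
n(L) = 10 (n(L) = (9 - 9) + 10 = 0 + 10 = 10)
1/(n(A(Z(-2, -3))) - 66) = 1/(10 - 66) = 1/(-56) = -1/56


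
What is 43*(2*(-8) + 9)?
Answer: -301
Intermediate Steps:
43*(2*(-8) + 9) = 43*(-16 + 9) = 43*(-7) = -301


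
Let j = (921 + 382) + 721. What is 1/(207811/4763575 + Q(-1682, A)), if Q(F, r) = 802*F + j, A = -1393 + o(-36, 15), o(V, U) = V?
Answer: -4763575/6416249502689 ≈ -7.4242e-7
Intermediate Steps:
j = 2024 (j = 1303 + 721 = 2024)
A = -1429 (A = -1393 - 36 = -1429)
Q(F, r) = 2024 + 802*F (Q(F, r) = 802*F + 2024 = 2024 + 802*F)
1/(207811/4763575 + Q(-1682, A)) = 1/(207811/4763575 + (2024 + 802*(-1682))) = 1/(207811*(1/4763575) + (2024 - 1348964)) = 1/(207811/4763575 - 1346940) = 1/(-6416249502689/4763575) = -4763575/6416249502689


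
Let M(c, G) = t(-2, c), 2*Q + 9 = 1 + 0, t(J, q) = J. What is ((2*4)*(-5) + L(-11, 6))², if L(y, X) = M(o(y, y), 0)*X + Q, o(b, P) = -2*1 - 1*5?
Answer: 3136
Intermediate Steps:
o(b, P) = -7 (o(b, P) = -2 - 5 = -7)
Q = -4 (Q = -9/2 + (1 + 0)/2 = -9/2 + (½)*1 = -9/2 + ½ = -4)
M(c, G) = -2
L(y, X) = -4 - 2*X (L(y, X) = -2*X - 4 = -4 - 2*X)
((2*4)*(-5) + L(-11, 6))² = ((2*4)*(-5) + (-4 - 2*6))² = (8*(-5) + (-4 - 12))² = (-40 - 16)² = (-56)² = 3136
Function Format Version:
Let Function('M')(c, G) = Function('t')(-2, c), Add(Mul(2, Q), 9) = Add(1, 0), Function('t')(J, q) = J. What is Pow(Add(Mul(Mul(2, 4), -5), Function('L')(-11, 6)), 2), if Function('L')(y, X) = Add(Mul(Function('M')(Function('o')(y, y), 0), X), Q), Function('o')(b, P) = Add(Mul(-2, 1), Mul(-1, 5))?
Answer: 3136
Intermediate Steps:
Function('o')(b, P) = -7 (Function('o')(b, P) = Add(-2, -5) = -7)
Q = -4 (Q = Add(Rational(-9, 2), Mul(Rational(1, 2), Add(1, 0))) = Add(Rational(-9, 2), Mul(Rational(1, 2), 1)) = Add(Rational(-9, 2), Rational(1, 2)) = -4)
Function('M')(c, G) = -2
Function('L')(y, X) = Add(-4, Mul(-2, X)) (Function('L')(y, X) = Add(Mul(-2, X), -4) = Add(-4, Mul(-2, X)))
Pow(Add(Mul(Mul(2, 4), -5), Function('L')(-11, 6)), 2) = Pow(Add(Mul(Mul(2, 4), -5), Add(-4, Mul(-2, 6))), 2) = Pow(Add(Mul(8, -5), Add(-4, -12)), 2) = Pow(Add(-40, -16), 2) = Pow(-56, 2) = 3136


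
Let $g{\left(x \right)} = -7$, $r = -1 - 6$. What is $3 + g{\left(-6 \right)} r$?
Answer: $52$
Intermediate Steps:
$r = -7$ ($r = -1 - 6 = -7$)
$3 + g{\left(-6 \right)} r = 3 - -49 = 3 + 49 = 52$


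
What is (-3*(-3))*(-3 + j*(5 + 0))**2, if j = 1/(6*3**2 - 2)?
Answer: 205209/2704 ≈ 75.891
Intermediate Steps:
j = 1/52 (j = 1/(6*9 - 2) = 1/(54 - 2) = 1/52 ≈ 0.019231)
(-3*(-3))*(-3 + j*(5 + 0))**2 = (-3*(-3))*(-3 + (5 + 0)/52)**2 = 9*(-3 + (1/52)*5)**2 = 9*(-3 + 5/52)**2 = 9*(-151/52)**2 = 9*(22801/2704) = 205209/2704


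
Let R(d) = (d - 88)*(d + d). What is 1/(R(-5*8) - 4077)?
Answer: 1/6163 ≈ 0.00016226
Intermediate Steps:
R(d) = 2*d*(-88 + d) (R(d) = (-88 + d)*(2*d) = 2*d*(-88 + d))
1/(R(-5*8) - 4077) = 1/(2*(-5*8)*(-88 - 5*8) - 4077) = 1/(2*(-40)*(-88 - 40) - 4077) = 1/(2*(-40)*(-128) - 4077) = 1/(10240 - 4077) = 1/6163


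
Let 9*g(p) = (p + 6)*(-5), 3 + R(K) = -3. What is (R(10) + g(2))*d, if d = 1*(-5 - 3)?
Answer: 752/9 ≈ 83.556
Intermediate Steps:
R(K) = -6 (R(K) = -3 - 3 = -6)
g(p) = -10/3 - 5*p/9 (g(p) = ((p + 6)*(-5))/9 = ((6 + p)*(-5))/9 = (-30 - 5*p)/9 = -10/3 - 5*p/9)
d = -8 (d = 1*(-8) = -8)
(R(10) + g(2))*d = (-6 + (-10/3 - 5/9*2))*(-8) = (-6 + (-10/3 - 10/9))*(-8) = (-6 - 40/9)*(-8) = -94/9*(-8) = 752/9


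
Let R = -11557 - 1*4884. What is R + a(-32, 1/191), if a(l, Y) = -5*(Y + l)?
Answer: -3109676/191 ≈ -16281.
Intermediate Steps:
R = -16441 (R = -11557 - 4884 = -16441)
a(l, Y) = -5*Y - 5*l
R + a(-32, 1/191) = -16441 + (-5/191 - 5*(-32)) = -16441 + (-5*1/191 + 160) = -16441 + (-5/191 + 160) = -16441 + 30555/191 = -3109676/191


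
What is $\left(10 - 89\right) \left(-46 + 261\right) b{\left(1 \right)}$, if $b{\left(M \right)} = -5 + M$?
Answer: $67940$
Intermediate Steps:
$\left(10 - 89\right) \left(-46 + 261\right) b{\left(1 \right)} = \left(10 - 89\right) \left(-46 + 261\right) \left(-5 + 1\right) = \left(-79\right) 215 \left(-4\right) = \left(-16985\right) \left(-4\right) = 67940$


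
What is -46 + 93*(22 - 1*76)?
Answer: -5068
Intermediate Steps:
-46 + 93*(22 - 1*76) = -46 + 93*(22 - 76) = -46 + 93*(-54) = -46 - 5022 = -5068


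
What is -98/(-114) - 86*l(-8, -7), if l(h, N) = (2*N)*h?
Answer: -548975/57 ≈ -9631.1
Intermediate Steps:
l(h, N) = 2*N*h
-98/(-114) - 86*l(-8, -7) = -98/(-114) - 172*(-7)*(-8) = -98*(-1/114) - 86*112 = 49/57 - 9632 = -548975/57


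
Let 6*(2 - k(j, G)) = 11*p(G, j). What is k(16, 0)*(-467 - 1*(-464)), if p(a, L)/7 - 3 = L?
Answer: 1451/2 ≈ 725.50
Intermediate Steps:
p(a, L) = 21 + 7*L
k(j, G) = -73/2 - 77*j/6 (k(j, G) = 2 - 11*(21 + 7*j)/6 = 2 - (231 + 77*j)/6 = 2 + (-77/2 - 77*j/6) = -73/2 - 77*j/6)
k(16, 0)*(-467 - 1*(-464)) = (-73/2 - 77/6*16)*(-467 - 1*(-464)) = (-73/2 - 616/3)*(-467 + 464) = -1451/6*(-3) = 1451/2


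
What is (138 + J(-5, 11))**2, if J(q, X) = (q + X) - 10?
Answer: 17956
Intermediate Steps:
J(q, X) = -10 + X + q (J(q, X) = (X + q) - 10 = -10 + X + q)
(138 + J(-5, 11))**2 = (138 + (-10 + 11 - 5))**2 = (138 - 4)**2 = 134**2 = 17956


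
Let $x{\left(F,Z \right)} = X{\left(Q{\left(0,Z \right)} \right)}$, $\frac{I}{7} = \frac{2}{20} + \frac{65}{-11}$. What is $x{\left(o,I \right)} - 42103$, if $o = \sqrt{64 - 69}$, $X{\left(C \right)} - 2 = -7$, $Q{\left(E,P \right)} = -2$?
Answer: $-42108$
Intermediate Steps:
$X{\left(C \right)} = -5$ ($X{\left(C \right)} = 2 - 7 = -5$)
$I = - \frac{4473}{110}$ ($I = 7 \left(\frac{2}{20} + \frac{65}{-11}\right) = 7 \left(2 \cdot \frac{1}{20} + 65 \left(- \frac{1}{11}\right)\right) = 7 \left(\frac{1}{10} - \frac{65}{11}\right) = 7 \left(- \frac{639}{110}\right) = - \frac{4473}{110} \approx -40.664$)
$o = i \sqrt{5}$ ($o = \sqrt{-5} = i \sqrt{5} \approx 2.2361 i$)
$x{\left(F,Z \right)} = -5$
$x{\left(o,I \right)} - 42103 = -5 - 42103 = -42108$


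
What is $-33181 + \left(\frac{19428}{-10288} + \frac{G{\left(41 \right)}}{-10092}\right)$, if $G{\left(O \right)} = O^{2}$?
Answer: $- \frac{107665010165}{3244578} \approx -33183.0$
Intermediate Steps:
$-33181 + \left(\frac{19428}{-10288} + \frac{G{\left(41 \right)}}{-10092}\right) = -33181 + \left(\frac{19428}{-10288} + \frac{41^{2}}{-10092}\right) = -33181 + \left(19428 \left(- \frac{1}{10288}\right) + 1681 \left(- \frac{1}{10092}\right)\right) = -33181 - \frac{6667547}{3244578} = - \frac{107665010165}{3244578}$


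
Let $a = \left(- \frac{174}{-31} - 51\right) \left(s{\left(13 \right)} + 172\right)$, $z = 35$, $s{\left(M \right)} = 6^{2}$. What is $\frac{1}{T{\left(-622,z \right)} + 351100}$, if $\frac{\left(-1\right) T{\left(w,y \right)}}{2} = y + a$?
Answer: $\frac{31}{11467242} \approx 2.7034 \cdot 10^{-6}$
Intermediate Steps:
$s{\left(M \right)} = 36$
$a = - \frac{292656}{31}$ ($a = \left(- \frac{174}{-31} - 51\right) \left(36 + 172\right) = \left(\left(-174\right) \left(- \frac{1}{31}\right) - 51\right) 208 = \left(\frac{174}{31} - 51\right) 208 = \left(- \frac{1407}{31}\right) 208 = - \frac{292656}{31} \approx -9440.5$)
$T{\left(w,y \right)} = \frac{585312}{31} - 2 y$ ($T{\left(w,y \right)} = - 2 \left(y - \frac{292656}{31}\right) = - 2 \left(- \frac{292656}{31} + y\right) = \frac{585312}{31} - 2 y$)
$\frac{1}{T{\left(-622,z \right)} + 351100} = \frac{1}{\left(\frac{585312}{31} - 70\right) + 351100} = \frac{1}{\frac{583142}{31} + 351100} = \frac{1}{\frac{11467242}{31}} = \frac{31}{11467242}$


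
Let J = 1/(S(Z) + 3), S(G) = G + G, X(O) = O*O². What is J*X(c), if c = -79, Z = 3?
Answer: -493039/9 ≈ -54782.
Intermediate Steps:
X(O) = O³
S(G) = 2*G
J = ⅑ (J = 1/(2*3 + 3) = 1/(6 + 3) = 1/9 = ⅑ ≈ 0.11111)
J*X(c) = (⅑)*(-79)³ = (⅑)*(-493039) = -493039/9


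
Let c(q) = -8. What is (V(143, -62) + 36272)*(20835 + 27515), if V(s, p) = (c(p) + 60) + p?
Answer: 1753267700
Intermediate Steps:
V(s, p) = 52 + p (V(s, p) = (-8 + 60) + p = 52 + p)
(V(143, -62) + 36272)*(20835 + 27515) = ((52 - 62) + 36272)*(20835 + 27515) = (-10 + 36272)*48350 = 36262*48350 = 1753267700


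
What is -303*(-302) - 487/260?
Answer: 23791073/260 ≈ 91504.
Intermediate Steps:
-303*(-302) - 487/260 = 91506 - 487*1/260 = 91506 - 487/260 = 23791073/260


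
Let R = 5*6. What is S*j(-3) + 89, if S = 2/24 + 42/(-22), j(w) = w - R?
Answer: 597/4 ≈ 149.25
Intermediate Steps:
R = 30
j(w) = -30 + w (j(w) = w - 1*30 = w - 30 = -30 + w)
S = -241/132 (S = 2*(1/24) + 42*(-1/22) = 1/12 - 21/11 = -241/132 ≈ -1.8258)
S*j(-3) + 89 = -241*(-30 - 3)/132 + 89 = -241/132*(-33) + 89 = 241/4 + 89 = 597/4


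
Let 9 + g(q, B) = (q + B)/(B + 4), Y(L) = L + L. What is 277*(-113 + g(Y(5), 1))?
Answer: -165923/5 ≈ -33185.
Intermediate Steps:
Y(L) = 2*L
g(q, B) = -9 + (B + q)/(4 + B) (g(q, B) = -9 + (q + B)/(B + 4) = -9 + (B + q)/(4 + B))
277*(-113 + g(Y(5), 1)) = 277*(-113 + (-36 + 2*5 - 8*1)/(4 + 1)) = 277*(-113 + (-36 + 10 - 8)/5) = 277*(-113 + (1/5)*(-34)) = 277*(-113 - 34/5) = 277*(-599/5) = -165923/5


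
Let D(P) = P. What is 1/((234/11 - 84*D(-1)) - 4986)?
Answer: -11/53688 ≈ -0.00020489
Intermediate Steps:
1/((234/11 - 84*D(-1)) - 4986) = 1/((234/11 - 84*(-1)) - 4986) = 1/((234*(1/11) + 84) - 4986) = 1/((234/11 + 84) - 4986) = 1/(1158/11 - 4986) = 1/(-53688/11) = -11/53688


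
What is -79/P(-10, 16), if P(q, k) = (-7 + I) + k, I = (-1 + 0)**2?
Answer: -79/10 ≈ -7.9000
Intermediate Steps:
I = 1 (I = (-1)**2 = 1)
P(q, k) = -6 + k (P(q, k) = (-7 + 1) + k = -6 + k)
-79/P(-10, 16) = -79/(-6 + 16) = -79/10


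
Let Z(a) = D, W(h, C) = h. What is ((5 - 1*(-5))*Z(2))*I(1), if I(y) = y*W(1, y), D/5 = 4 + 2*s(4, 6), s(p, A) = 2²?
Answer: 600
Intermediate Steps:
s(p, A) = 4
D = 60 (D = 5*(4 + 2*4) = 5*(4 + 8) = 5*12 = 60)
I(y) = y (I(y) = y*1 = y)
Z(a) = 60
((5 - 1*(-5))*Z(2))*I(1) = ((5 - 1*(-5))*60)*1 = ((5 + 5)*60)*1 = (10*60)*1 = 600*1 = 600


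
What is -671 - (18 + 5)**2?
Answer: -1200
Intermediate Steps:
-671 - (18 + 5)**2 = -671 - 1*23**2 = -671 - 1*529 = -671 - 529 = -1200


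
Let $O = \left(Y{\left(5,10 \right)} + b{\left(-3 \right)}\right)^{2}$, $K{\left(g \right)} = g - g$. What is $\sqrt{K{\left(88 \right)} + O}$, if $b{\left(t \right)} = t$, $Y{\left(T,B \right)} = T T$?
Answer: $22$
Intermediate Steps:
$K{\left(g \right)} = 0$
$Y{\left(T,B \right)} = T^{2}$
$O = 484$ ($O = \left(5^{2} - 3\right)^{2} = \left(25 - 3\right)^{2} = 22^{2} = 484$)
$\sqrt{K{\left(88 \right)} + O} = \sqrt{0 + 484} = \sqrt{484} = 22$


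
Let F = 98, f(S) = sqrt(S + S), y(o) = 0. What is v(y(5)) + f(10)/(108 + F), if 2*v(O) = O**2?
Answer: sqrt(5)/103 ≈ 0.021709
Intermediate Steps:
v(O) = O**2/2
f(S) = sqrt(2)*sqrt(S) (f(S) = sqrt(2*S) = sqrt(2)*sqrt(S))
v(y(5)) + f(10)/(108 + F) = (1/2)*0**2 + (sqrt(2)*sqrt(10))/(108 + 98) = (1/2)*0 + (2*sqrt(5))/206 = 0 + (2*sqrt(5))/206 = 0 + sqrt(5)/103 = sqrt(5)/103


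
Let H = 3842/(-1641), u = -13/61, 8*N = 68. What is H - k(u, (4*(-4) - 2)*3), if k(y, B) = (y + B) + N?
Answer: 8683133/200202 ≈ 43.372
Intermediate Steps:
N = 17/2 (N = (⅛)*68 = 17/2 ≈ 8.5000)
u = -13/61 (u = -13*1/61 = -13/61 ≈ -0.21311)
k(y, B) = 17/2 + B + y (k(y, B) = (y + B) + 17/2 = (B + y) + 17/2 = 17/2 + B + y)
H = -3842/1641 (H = 3842*(-1/1641) = -3842/1641 ≈ -2.3413)
H - k(u, (4*(-4) - 2)*3) = -3842/1641 - (17/2 + (4*(-4) - 2)*3 - 13/61) = -3842/1641 - (17/2 + (-16 - 2)*3 - 13/61) = -3842/1641 - (17/2 - 18*3 - 13/61) = -3842/1641 - (17/2 - 54 - 13/61) = -3842/1641 - 1*(-5577/122) = -3842/1641 + 5577/122 = 8683133/200202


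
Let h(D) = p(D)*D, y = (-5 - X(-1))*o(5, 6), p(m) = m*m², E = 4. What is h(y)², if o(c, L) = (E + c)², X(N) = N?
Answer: 121439531096594251776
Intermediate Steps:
o(c, L) = (4 + c)²
p(m) = m³
y = -324 (y = (-5 - 1*(-1))*(4 + 5)² = (-5 + 1)*9² = -4*81 = -324)
h(D) = D⁴ (h(D) = D³*D = D⁴)
h(y)² = ((-324)⁴)² = 11019960576² = 121439531096594251776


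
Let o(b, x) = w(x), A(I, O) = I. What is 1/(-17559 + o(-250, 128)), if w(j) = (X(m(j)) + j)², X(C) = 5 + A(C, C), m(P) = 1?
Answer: 1/397 ≈ 0.0025189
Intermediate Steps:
X(C) = 5 + C
w(j) = (6 + j)² (w(j) = ((5 + 1) + j)² = (6 + j)²)
o(b, x) = (6 + x)²
1/(-17559 + o(-250, 128)) = 1/(-17559 + (6 + 128)²) = 1/(-17559 + 134²) = 1/(-17559 + 17956) = 1/397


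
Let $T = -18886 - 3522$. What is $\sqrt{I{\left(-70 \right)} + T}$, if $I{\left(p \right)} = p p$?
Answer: $2 i \sqrt{4377} \approx 132.32 i$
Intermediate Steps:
$I{\left(p \right)} = p^{2}$
$T = -22408$ ($T = -18886 - 3522 = -22408$)
$\sqrt{I{\left(-70 \right)} + T} = \sqrt{\left(-70\right)^{2} - 22408} = \sqrt{4900 - 22408} = \sqrt{-17508} = 2 i \sqrt{4377}$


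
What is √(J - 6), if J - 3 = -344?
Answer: I*√347 ≈ 18.628*I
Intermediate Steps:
J = -341 (J = 3 - 344 = -341)
√(J - 6) = √(-341 - 6) = √(-347) = I*√347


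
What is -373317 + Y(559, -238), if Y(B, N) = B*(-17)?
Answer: -382820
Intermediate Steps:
Y(B, N) = -17*B
-373317 + Y(559, -238) = -373317 - 17*559 = -373317 - 9503 = -382820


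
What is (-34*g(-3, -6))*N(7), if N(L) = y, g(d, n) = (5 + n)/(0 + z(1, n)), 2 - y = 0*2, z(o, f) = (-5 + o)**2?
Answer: 17/4 ≈ 4.2500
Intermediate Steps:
y = 2 (y = 2 - 0*2 = 2 - 1*0 = 2 + 0 = 2)
g(d, n) = 5/16 + n/16 (g(d, n) = (5 + n)/(0 + (-5 + 1)**2) = (5 + n)/(0 + (-4)**2) = (5 + n)/(0 + 16) = (5 + n)/16 = (5 + n)*(1/16) = 5/16 + n/16)
N(L) = 2
(-34*g(-3, -6))*N(7) = -34*(5/16 + (1/16)*(-6))*2 = -34*(5/16 - 3/8)*2 = -34*(-1/16)*2 = (17/8)*2 = 17/4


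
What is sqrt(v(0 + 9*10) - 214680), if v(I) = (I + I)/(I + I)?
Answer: I*sqrt(214679) ≈ 463.33*I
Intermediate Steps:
v(I) = 1 (v(I) = (2*I)/((2*I)) = (2*I)*(1/(2*I)) = 1)
sqrt(v(0 + 9*10) - 214680) = sqrt(1 - 214680) = sqrt(-214679) = I*sqrt(214679)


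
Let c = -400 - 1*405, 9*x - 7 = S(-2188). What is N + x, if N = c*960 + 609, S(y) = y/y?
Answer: -6949711/9 ≈ -7.7219e+5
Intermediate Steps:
S(y) = 1
x = 8/9 (x = 7/9 + (⅑)*1 = 7/9 + ⅑ = 8/9 ≈ 0.88889)
c = -805 (c = -400 - 405 = -805)
N = -772191 (N = -805*960 + 609 = -772800 + 609 = -772191)
N + x = -772191 + 8/9 = -6949711/9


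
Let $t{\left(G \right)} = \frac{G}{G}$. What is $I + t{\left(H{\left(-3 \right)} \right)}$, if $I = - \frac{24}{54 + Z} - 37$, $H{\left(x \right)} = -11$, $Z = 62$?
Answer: $- \frac{1050}{29} \approx -36.207$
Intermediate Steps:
$t{\left(G \right)} = 1$
$I = - \frac{1079}{29}$ ($I = - \frac{24}{54 + 62} - 37 = - \frac{24}{116} - 37 = \left(-24\right) \frac{1}{116} - 37 = - \frac{6}{29} - 37 = - \frac{1079}{29} \approx -37.207$)
$I + t{\left(H{\left(-3 \right)} \right)} = - \frac{1079}{29} + 1 = - \frac{1050}{29}$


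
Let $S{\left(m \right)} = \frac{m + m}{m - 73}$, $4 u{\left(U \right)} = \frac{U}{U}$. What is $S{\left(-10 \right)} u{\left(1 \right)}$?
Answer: $\frac{5}{83} \approx 0.060241$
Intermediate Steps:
$u{\left(U \right)} = \frac{1}{4}$ ($u{\left(U \right)} = \frac{U \frac{1}{U}}{4} = \frac{1}{4} \cdot 1 = \frac{1}{4}$)
$S{\left(m \right)} = \frac{2 m}{-73 + m}$
$S{\left(-10 \right)} u{\left(1 \right)} = 2 \left(-10\right) \frac{1}{-73 - 10} \cdot \frac{1}{4} = 2 \left(-10\right) \frac{1}{-83} \cdot \frac{1}{4} = 2 \left(-10\right) \left(- \frac{1}{83}\right) \frac{1}{4} = \frac{20}{83} \cdot \frac{1}{4} = \frac{5}{83}$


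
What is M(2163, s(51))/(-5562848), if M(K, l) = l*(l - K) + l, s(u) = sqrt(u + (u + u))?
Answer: -153/5562848 + 3243*sqrt(17)/2781424 ≈ 0.0047798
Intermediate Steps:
s(u) = sqrt(3)*sqrt(u) (s(u) = sqrt(u + 2*u) = sqrt(3*u) = sqrt(3)*sqrt(u))
M(K, l) = l + l*(l - K)
M(2163, s(51))/(-5562848) = ((sqrt(3)*sqrt(51))*(1 + sqrt(3)*sqrt(51) - 1*2163))/(-5562848) = ((3*sqrt(17))*(1 + 3*sqrt(17) - 2163))*(-1/5562848) = ((3*sqrt(17))*(-2162 + 3*sqrt(17)))*(-1/5562848) = (3*sqrt(17)*(-2162 + 3*sqrt(17)))*(-1/5562848) = -3*sqrt(17)*(-2162 + 3*sqrt(17))/5562848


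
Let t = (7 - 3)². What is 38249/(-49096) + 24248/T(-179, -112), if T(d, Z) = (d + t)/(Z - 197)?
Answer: 367852026085/8002648 ≈ 45966.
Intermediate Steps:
t = 16 (t = 4² = 16)
T(d, Z) = (16 + d)/(-197 + Z) (T(d, Z) = (d + 16)/(Z - 197) = (16 + d)/(-197 + Z))
38249/(-49096) + 24248/T(-179, -112) = 38249/(-49096) + 24248/(((16 - 179)/(-197 - 112))) = 38249*(-1/49096) + 24248/((-163/(-309))) = -38249/49096 + 24248/((-1/309*(-163))) = -38249/49096 + 24248/(163/309) = -38249/49096 + 24248*(309/163) = -38249/49096 + 7492632/163 = 367852026085/8002648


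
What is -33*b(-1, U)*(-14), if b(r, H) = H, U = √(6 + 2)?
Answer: 924*√2 ≈ 1306.7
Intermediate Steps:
U = 2*√2 (U = √8 = 2*√2 ≈ 2.8284)
-33*b(-1, U)*(-14) = -66*√2*(-14) = 924*√2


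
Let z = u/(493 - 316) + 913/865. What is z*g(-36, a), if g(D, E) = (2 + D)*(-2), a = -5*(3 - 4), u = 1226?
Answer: 83102188/153105 ≈ 542.78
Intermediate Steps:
a = 5 (a = -5*(-1) = 5)
g(D, E) = -4 - 2*D
z = 1222091/153105 (z = 1226/(493 - 316) + 913/865 = 1226/177 + 913*(1/865) = 1226*(1/177) + 913/865 = 1226/177 + 913/865 = 1222091/153105 ≈ 7.9820)
z*g(-36, a) = 1222091*(-4 - 2*(-36))/153105 = 1222091*(-4 + 72)/153105 = (1222091/153105)*68 = 83102188/153105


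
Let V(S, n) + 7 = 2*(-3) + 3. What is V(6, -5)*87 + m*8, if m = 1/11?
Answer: -9562/11 ≈ -869.27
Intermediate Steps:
m = 1/11 ≈ 0.090909
V(S, n) = -10 (V(S, n) = -7 + (2*(-3) + 3) = -7 + (-6 + 3) = -7 - 3 = -10)
V(6, -5)*87 + m*8 = -10*87 + (1/11)*8 = -870 + 8/11 = -9562/11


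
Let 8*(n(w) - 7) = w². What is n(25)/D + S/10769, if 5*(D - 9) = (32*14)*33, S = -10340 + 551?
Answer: -374873401/425849336 ≈ -0.88030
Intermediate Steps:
S = -9789
D = 14829/5 (D = 9 + ((32*14)*33)/5 = 9 + (448*33)/5 = 9 + (⅕)*14784 = 9 + 14784/5 = 14829/5 ≈ 2965.8)
n(w) = 7 + w²/8
n(25)/D + S/10769 = (7 + (⅛)*25²)/(14829/5) - 9789/10769 = (7 + (⅛)*625)*(5/14829) - 9789*1/10769 = (7 + 625/8)*(5/14829) - 9789/10769 = (681/8)*(5/14829) - 9789/10769 = 1135/39544 - 9789/10769 = -374873401/425849336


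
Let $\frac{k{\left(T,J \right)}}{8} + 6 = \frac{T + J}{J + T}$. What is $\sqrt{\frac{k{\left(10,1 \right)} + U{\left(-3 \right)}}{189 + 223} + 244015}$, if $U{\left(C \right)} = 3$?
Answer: $\frac{\sqrt{10355016729}}{206} \approx 493.98$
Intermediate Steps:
$k{\left(T,J \right)} = -40$ ($k{\left(T,J \right)} = -48 + 8 \frac{T + J}{J + T} = -48 + 8 \frac{J + T}{J + T} = -48 + 8 \cdot 1 = -48 + 8 = -40$)
$\sqrt{\frac{k{\left(10,1 \right)} + U{\left(-3 \right)}}{189 + 223} + 244015} = \sqrt{\frac{-40 + 3}{189 + 223} + 244015} = \sqrt{- \frac{37}{412} + 244015} = \sqrt{\frac{100534143}{412}} = \frac{\sqrt{10355016729}}{206}$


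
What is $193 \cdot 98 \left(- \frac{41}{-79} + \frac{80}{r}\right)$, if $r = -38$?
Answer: $- \frac{45034234}{1501} \approx -30003.0$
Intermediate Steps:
$193 \cdot 98 \left(- \frac{41}{-79} + \frac{80}{r}\right) = 193 \cdot 98 \left(- \frac{41}{-79} + \frac{80}{-38}\right) = 18914 \left(\left(-41\right) \left(- \frac{1}{79}\right) + 80 \left(- \frac{1}{38}\right)\right) = 18914 \left(\frac{41}{79} - \frac{40}{19}\right) = 18914 \left(- \frac{2381}{1501}\right) = - \frac{45034234}{1501}$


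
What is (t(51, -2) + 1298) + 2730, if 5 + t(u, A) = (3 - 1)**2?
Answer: 4027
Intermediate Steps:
t(u, A) = -1 (t(u, A) = -5 + (3 - 1)**2 = -5 + 2**2 = -5 + 4 = -1)
(t(51, -2) + 1298) + 2730 = (-1 + 1298) + 2730 = 1297 + 2730 = 4027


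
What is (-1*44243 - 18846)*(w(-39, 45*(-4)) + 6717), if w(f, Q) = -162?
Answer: -413548395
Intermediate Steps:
(-1*44243 - 18846)*(w(-39, 45*(-4)) + 6717) = (-1*44243 - 18846)*(-162 + 6717) = (-44243 - 18846)*6555 = -63089*6555 = -413548395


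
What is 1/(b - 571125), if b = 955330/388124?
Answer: -194062/110833182085 ≈ -1.7509e-6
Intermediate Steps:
b = 477665/194062 (b = 955330*(1/388124) = 477665/194062 ≈ 2.4614)
1/(b - 571125) = 1/(477665/194062 - 571125) = 1/(-110833182085/194062) = -194062/110833182085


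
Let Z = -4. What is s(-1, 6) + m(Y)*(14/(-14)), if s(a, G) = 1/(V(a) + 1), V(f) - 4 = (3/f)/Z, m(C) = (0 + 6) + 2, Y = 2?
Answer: -180/23 ≈ -7.8261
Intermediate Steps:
m(C) = 8 (m(C) = 6 + 2 = 8)
V(f) = 4 - 3/(4*f) (V(f) = 4 + (3/f)/(-4) = 4 + (3/f)*(-¼) = 4 - 3/(4*f))
s(a, G) = 1/(5 - 3/(4*a)) (s(a, G) = 1/((4 - 3/(4*a)) + 1) = 1/(5 - 3/(4*a)))
s(-1, 6) + m(Y)*(14/(-14)) = 4*(-1)/(-3 + 20*(-1)) + 8*(14/(-14)) = 4*(-1)/(-3 - 20) + 8*(14*(-1/14)) = 4*(-1)/(-23) + 8*(-1) = 4*(-1)*(-1/23) - 8 = 4/23 - 8 = -180/23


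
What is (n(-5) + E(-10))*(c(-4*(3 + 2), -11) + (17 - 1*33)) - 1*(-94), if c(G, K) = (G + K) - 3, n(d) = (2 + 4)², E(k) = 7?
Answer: -2056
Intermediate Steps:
n(d) = 36 (n(d) = 6² = 36)
c(G, K) = -3 + G + K
(n(-5) + E(-10))*(c(-4*(3 + 2), -11) + (17 - 1*33)) - 1*(-94) = (36 + 7)*((-3 - 4*(3 + 2) - 11) + (17 - 1*33)) - 1*(-94) = 43*((-3 - 4*5 - 11) + (17 - 33)) + 94 = 43*((-3 - 20 - 11) - 16) + 94 = 43*(-34 - 16) + 94 = 43*(-50) + 94 = -2150 + 94 = -2056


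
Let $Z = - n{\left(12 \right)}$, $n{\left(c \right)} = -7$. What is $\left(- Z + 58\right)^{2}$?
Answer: $2601$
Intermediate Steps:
$Z = 7$ ($Z = \left(-1\right) \left(-7\right) = 7$)
$\left(- Z + 58\right)^{2} = \left(\left(-1\right) 7 + 58\right)^{2} = \left(-7 + 58\right)^{2} = 51^{2} = 2601$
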